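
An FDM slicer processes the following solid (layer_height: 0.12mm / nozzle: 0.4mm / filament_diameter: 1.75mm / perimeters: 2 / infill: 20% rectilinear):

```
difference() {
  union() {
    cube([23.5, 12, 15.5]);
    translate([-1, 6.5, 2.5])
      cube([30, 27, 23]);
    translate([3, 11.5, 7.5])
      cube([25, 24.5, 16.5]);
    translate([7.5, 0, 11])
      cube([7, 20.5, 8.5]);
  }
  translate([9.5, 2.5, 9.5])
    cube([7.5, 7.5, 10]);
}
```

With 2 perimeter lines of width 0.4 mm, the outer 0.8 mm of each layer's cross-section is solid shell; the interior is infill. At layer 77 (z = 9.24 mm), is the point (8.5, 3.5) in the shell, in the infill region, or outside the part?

infill

At z = 9.24 mm: the 23.5×12 cube contributes its full rectangle; the cube at (-1, 6.5) (footprint 30×27) is included at this height; the cube at (3, 11.5) is present — its section is the full 25×24.5 rectangle; the cube at (7.5, 0) is not intersected at this z (z outside [11, 19.5]); Combining (union): the regions partially overlap (shared area 679.25 mm²), so overlapping operands fuse into one piece — 1 connected region; the cube at (9.5, 2.5) is absent (z outside [9.5, 19.5]); After the difference (first − rest): none of the subtracted shapes is present at this height, so that combined region is unchanged — 1 connected region. Overall, the cross-section is a single solid region. The nearest boundary edge runs (23.50, 0.00)→(0.00, 0.00); distance from the point to it = 3.50 mm. The point is inside the cross-section and 3.50 mm from the nearest boundary — more than the 0.8 mm shell width (2 × 0.4), so it's in the infill interior.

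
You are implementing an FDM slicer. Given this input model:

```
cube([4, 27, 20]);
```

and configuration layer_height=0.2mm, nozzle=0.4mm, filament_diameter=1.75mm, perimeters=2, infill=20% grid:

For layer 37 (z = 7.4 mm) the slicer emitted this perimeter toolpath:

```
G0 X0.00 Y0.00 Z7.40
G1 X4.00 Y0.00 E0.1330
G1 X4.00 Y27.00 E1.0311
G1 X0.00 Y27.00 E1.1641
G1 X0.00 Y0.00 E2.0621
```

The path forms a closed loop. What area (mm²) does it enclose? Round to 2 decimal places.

Apply the shoelace formula to the sequence of (X, Y) vertices; enclosed area = 108.00 mm².

108.00 mm²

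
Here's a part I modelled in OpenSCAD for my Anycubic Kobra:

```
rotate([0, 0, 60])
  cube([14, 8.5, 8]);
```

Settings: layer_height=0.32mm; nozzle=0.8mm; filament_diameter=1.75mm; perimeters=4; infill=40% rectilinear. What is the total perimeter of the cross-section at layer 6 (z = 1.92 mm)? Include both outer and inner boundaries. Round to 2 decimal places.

45.00 mm

At z = 1.92 mm: the cube (footprint 14×8.5) is included at this height (perimeter 45.00 mm); (rotated 60° about Z; rotation is an isometry so areas/perimeters/island counts are preserved). Overall, the cross-section is a single solid region. Total boundary length (outer) = 45.00 mm.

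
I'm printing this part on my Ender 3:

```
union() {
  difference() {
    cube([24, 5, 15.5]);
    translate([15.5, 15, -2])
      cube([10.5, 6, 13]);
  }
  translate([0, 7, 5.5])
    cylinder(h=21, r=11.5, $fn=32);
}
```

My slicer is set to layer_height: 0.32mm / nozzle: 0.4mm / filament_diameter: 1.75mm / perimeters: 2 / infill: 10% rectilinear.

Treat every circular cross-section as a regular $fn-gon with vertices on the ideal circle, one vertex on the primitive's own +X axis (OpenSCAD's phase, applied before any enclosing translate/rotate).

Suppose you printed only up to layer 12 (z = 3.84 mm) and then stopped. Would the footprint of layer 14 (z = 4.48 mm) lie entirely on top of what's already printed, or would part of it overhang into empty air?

Compare the two slices. At z = 3.84: the 24×5 cube contributes its full rectangle (area 120.00 mm²); the cube at (15.5, 15) is present — its section is the full 10.5×6 rectangle (area 63.00 mm²); After the difference (first − rest): starting from the 24×5 cube (120.00 mm²), the 10.5×6 cube at (15.5, 15) misses the remaining region (no effect) — area = 120.00 mm²; the cylinder at (0, 7) does not reach this height (z outside [5.5, 26.5]); Combining (union): only that combined region is present, so the union is just that shape — area = 120.00 mm². At z = 4.48: the cube (footprint 24×5) is included at this height (area 120.00 mm²); the 10.5×6 cube at (15.5, 15) contributes its full rectangle (area 63.00 mm²); Taking the first minus the rest: starting from the 24×5 cube (120.00 mm²), the 10.5×6 cube at (15.5, 15) misses the remaining region (no effect) — area = 120.00 mm²; the cylinder at (0, 7) is absent (z outside [5.5, 26.5]); Merging all regions: only the result so far is present, so the union is just that shape — area = 120.00 mm². Checking containment: the cross-section at z = 4.48 is a subset of the cross-section at z = 3.84.

entirely on top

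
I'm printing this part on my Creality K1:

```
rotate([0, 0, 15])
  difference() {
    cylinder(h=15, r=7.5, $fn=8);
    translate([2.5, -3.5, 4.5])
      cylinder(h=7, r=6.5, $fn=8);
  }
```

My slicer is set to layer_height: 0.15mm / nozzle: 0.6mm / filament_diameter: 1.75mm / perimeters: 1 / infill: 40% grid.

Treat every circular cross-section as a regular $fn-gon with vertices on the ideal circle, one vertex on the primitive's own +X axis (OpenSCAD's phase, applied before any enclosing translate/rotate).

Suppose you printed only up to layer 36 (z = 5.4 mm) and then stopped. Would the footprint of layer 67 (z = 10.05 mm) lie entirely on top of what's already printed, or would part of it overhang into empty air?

entirely on top

Compare the two slices. At z = 5.4: the cylinder: section is a regular 8-gon, circumradius r=7.5 (area = (8/2)·7.500²·sin(360°/8) = 159.10 mm²); the r=6.5 cylinder at (2.5, -3.5) contributes a regular 8-gon of circumradius 6.5 (area = (8/2)·6.500²·sin(360°/8) = 119.50 mm²); Taking the first minus the rest: starting from the r=7.5 cylinder (159.10 mm²), the r=6.5 cylinder at (2.5, -3.5) partially overlaps it — only the 81.82 mm² overlap (of its 119.50 mm²) is removed, clipping the outline — area = 77.28 mm²; (rotated 15° about Z; rotation is an isometry so areas/perimeters/island counts are preserved). At z = 10.05: the cylinder: section is a regular 8-gon, circumradius r=7.5 (area = (8/2)·7.500²·sin(360°/8) = 159.10 mm²); the r=6.5 cylinder at (2.5, -3.5) contributes a regular 8-gon of circumradius 6.5 (area = (8/2)·6.500²·sin(360°/8) = 119.50 mm²); After the difference (first − rest): starting from the r=7.5 cylinder (159.10 mm²), the r=6.5 cylinder at (2.5, -3.5) partially overlaps it — only the 81.82 mm² overlap (of its 119.50 mm²) is removed, clipping the outline — area = 77.28 mm²; (whole slice rotated 15° about Z — lengths, areas and connectivity unchanged). Checking containment: the cross-section at z = 10.05 is a subset of the cross-section at z = 5.4.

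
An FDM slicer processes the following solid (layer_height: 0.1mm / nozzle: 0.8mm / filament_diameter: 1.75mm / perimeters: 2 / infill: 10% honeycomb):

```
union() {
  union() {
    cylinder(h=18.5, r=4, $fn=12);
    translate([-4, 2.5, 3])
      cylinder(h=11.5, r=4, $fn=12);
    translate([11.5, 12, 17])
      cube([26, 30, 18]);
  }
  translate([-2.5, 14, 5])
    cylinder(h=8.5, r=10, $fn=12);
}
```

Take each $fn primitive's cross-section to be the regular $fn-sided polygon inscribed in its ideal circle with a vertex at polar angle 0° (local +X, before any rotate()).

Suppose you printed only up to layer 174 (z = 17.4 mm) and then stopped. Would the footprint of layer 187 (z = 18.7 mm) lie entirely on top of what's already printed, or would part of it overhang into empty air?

Compare the two slices. At z = 17.4: the r=4 cylinder contributes a regular 12-gon of circumradius 4 (area = (12/2)·4.000²·sin(360°/12) = 48.00 mm²); the cylinder at (-4, 2.5) is absent (z outside [3, 14.5]); the cube at (11.5, 12) (footprint 26×30) is included at this height (area 780.00 mm²); Combining (union): the 2 present regions are separate (no shared area or edge), so areas and boundary lengths simply add and each stays a separate island — area = 828.00 mm²; the cylinder at (-2.5, 14) is not intersected at this z (z outside [5, 13.5]); Combining (union): only that combined region is present, so the union is just that shape — area = 828.00 mm². At z = 18.7: the cylinder does not reach this height (z outside [0, 18.5]); the cylinder at (-4, 2.5) is absent (z outside [3, 14.5]); the cube at (11.5, 12) (footprint 26×30) is included at this height (area 780.00 mm²); Merging all regions: only the 26×30 cube at (11.5, 12) is present, so the union is just that shape — area = 780.00 mm²; the cylinder at (-2.5, 14) is not intersected at this z (z outside [5, 13.5]); Combining (union): only that combined region is present, so the union is just that shape — area = 780.00 mm². Checking containment: the cross-section at z = 18.7 is a subset of the cross-section at z = 17.4.

entirely on top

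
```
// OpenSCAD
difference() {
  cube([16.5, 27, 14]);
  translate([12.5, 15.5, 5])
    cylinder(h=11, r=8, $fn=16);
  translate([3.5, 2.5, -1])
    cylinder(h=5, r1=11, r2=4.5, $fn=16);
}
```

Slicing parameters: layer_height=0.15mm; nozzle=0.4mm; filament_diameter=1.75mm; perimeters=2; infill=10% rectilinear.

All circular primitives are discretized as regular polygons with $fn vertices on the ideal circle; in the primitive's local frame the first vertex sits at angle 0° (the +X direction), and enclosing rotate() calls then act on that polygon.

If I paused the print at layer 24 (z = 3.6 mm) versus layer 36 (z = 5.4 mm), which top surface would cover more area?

Layer 24 (z = 3.6): the cube (footprint 16.5×27) is included at this height (area 445.50 mm²); the cylinder at (12.5, 15.5) does not reach this height (z outside [5, 16]); the cone at (3.5, 2.5) (r1=11→r2=4.5) has section circumradius 5.020 here — a regular 16-gon (area = (16/2)·5.020²·sin(360°/16) = 77.15 mm²); Taking the first minus the rest: starting from the 16.5×27 cube (445.50 mm²), the cone at (3.5, 2.5) partially overlaps it — only the 55.65 mm² overlap (of its 77.15 mm²) is removed, clipping the outline — area = 389.85 mm². So its area = 389.85 mm². Layer 36 (z = 5.4): the cube is present — its section is the full 16.5×27 rectangle (area 445.50 mm²); the cylinder at (12.5, 15.5): section is a regular 16-gon, circumradius r=8 (area = (16/2)·8.000²·sin(360°/16) = 195.93 mm²); the cone at (3.5, 2.5) does not reach this height (z outside [-1, 4]); Taking the first minus the rest: starting from the 16.5×27 cube (445.50 mm²), the r=8 cylinder at (12.5, 15.5) partially overlaps it — only the 158.37 mm² overlap (of its 195.93 mm²) is removed, clipping the outline — area = 287.13 mm². So its area = 287.13 mm². Layer 24 is larger (389.85 vs 287.13 mm²).

layer 24 (z = 3.6 mm)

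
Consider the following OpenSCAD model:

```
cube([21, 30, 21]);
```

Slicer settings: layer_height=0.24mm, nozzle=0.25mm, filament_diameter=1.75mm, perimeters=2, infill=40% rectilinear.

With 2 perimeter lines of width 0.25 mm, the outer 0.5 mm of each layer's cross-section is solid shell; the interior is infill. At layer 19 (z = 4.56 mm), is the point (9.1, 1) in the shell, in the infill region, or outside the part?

At z = 4.56 mm: the 21×30 cube contributes its full rectangle. Overall, the cross-section is a single solid region. The nearest boundary edge runs (0.00, 0.00)→(21.00, 0.00); distance from the point to it = 1.00 mm. The point is inside the cross-section and 1.00 mm from the nearest boundary — more than the 0.5 mm shell width (2 × 0.25), so it's in the infill interior.

infill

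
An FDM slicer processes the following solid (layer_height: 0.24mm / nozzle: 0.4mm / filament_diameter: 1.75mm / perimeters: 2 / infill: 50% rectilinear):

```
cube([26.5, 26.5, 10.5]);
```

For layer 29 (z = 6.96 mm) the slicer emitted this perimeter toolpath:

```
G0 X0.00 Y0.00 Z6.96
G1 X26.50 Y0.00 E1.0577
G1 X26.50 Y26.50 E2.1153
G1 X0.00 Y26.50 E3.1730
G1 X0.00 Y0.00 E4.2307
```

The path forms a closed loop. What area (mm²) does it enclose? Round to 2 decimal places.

702.25 mm²

Apply the shoelace formula to the sequence of (X, Y) vertices; enclosed area = 702.25 mm².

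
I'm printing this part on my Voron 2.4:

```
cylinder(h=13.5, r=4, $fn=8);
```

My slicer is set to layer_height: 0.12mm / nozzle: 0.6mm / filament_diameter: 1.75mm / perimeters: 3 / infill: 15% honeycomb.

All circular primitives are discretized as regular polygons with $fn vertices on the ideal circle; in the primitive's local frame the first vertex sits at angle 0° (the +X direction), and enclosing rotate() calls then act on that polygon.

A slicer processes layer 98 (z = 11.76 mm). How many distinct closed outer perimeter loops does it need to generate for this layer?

At z = 11.76 mm: the cylinder: section is a regular 8-gon, circumradius r=4. The result has 1 disconnected region.

1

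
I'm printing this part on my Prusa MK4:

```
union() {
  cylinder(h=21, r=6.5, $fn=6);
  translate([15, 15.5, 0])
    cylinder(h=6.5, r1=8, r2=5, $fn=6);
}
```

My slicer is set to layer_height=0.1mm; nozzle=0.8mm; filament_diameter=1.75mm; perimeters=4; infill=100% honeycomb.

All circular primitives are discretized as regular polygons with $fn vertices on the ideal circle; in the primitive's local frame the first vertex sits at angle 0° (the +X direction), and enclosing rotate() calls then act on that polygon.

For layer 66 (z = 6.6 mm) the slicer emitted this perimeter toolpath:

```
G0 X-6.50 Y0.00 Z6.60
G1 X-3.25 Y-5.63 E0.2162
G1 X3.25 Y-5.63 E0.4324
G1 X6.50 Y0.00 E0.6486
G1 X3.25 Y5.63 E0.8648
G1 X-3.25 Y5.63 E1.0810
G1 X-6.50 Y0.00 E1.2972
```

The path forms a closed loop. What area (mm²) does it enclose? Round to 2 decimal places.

109.78 mm²

Apply the shoelace formula to the sequence of (X, Y) vertices; enclosed area = 109.78 mm².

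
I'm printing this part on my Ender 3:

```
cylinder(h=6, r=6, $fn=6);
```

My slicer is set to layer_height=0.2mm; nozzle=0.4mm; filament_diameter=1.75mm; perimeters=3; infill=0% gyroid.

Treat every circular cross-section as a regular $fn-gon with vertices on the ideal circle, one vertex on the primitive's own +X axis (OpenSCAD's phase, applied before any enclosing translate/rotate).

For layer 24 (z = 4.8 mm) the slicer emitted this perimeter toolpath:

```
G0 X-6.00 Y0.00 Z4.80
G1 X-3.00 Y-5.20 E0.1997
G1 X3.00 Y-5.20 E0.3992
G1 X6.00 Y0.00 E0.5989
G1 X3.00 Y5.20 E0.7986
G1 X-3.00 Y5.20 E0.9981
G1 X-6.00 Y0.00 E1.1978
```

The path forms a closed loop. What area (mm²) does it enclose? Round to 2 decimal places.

Apply the shoelace formula to the sequence of (X, Y) vertices; enclosed area = 93.60 mm².

93.60 mm²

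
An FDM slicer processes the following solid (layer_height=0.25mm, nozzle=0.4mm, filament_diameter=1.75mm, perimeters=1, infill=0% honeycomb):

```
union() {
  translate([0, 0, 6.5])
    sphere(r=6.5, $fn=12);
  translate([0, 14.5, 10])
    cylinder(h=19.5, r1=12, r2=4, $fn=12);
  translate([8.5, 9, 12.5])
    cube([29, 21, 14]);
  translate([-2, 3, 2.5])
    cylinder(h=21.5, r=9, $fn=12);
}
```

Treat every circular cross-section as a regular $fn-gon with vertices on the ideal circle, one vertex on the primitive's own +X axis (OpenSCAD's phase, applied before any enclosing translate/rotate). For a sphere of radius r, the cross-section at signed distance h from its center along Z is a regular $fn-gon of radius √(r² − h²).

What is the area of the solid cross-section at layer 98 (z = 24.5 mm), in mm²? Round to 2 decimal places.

At z = 24.5 mm: the sphere is absent (|z−center|=18.000 > r=6.5); the cone at (0, 14.5) contributes a regular 12-gon of circumradius 6.051 (interpolated between r1=12 and r2=4 at t=0.744) (area = (12/2)·6.051²·sin(360°/12) = 109.85 mm²); the cube at (8.5, 9) is present — its section is the full 29×21 rectangle (area 609.00 mm²); the cylinder at (-2, 3) does not reach this height (z outside [2.5, 24]); Merging all regions: the 2 present regions are separate (no shared area or edge), so areas and boundary lengths simply add and each stays a separate island — area = 718.85 mm². Overall, the cross-section has 2 separate islands. Net area = 718.85 mm².

718.85 mm²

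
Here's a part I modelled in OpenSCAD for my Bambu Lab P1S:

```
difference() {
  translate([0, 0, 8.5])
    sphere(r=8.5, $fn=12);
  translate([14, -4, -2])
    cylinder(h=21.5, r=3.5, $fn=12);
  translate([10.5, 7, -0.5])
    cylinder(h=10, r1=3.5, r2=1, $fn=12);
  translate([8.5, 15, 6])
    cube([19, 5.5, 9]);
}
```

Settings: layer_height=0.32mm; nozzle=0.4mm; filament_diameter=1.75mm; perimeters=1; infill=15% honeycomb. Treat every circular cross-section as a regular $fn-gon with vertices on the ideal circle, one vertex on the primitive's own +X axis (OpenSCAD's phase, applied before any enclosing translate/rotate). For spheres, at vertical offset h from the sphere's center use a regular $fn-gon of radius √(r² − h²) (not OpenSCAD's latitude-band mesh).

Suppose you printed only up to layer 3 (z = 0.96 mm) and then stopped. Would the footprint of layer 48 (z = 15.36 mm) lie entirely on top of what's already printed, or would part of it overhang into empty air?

Compare the two slices. At z = 0.96: the r=8.5 sphere contributes a regular 12-gon of circumradius √(8.5²−7.54²) = 3.924 (area = (12/2)·3.924²·sin(360°/12) = 46.20 mm²); the r=3.5 cylinder at (14, -4) contributes a regular 12-gon of circumradius 3.5 (area = (12/2)·3.500²·sin(360°/12) = 36.75 mm²); the cone at (10.5, 7) contributes a regular 12-gon of circumradius 3.135 (interpolated between r1=3.5 and r2=1 at t=0.146) (area = (12/2)·3.135²·sin(360°/12) = 29.48 mm²); the cube at (8.5, 15) does not reach this height (z outside [6, 15]); After the difference (first − rest): starting from the r=8.5 sphere (46.20 mm²), the r=3.5 cylinder at (14, -4) misses the remaining region (no effect); the cone at (10.5, 7) misses the remaining region (no effect) — area = 46.20 mm². At z = 15.36: the r=8.5 sphere slices to a regular 12-gon of circumradius 5.019 (√(r²−h²) with h=6.86 from center) (area = (12/2)·5.019²·sin(360°/12) = 75.57 mm²); the r=3.5 cylinder at (14, -4) gives a regular 12-gon of circumradius 3.5 (constant along its height) (area = (12/2)·3.500²·sin(360°/12) = 36.75 mm²); the cone at (10.5, 7) does not reach this height (z outside [-0.5, 9.5]); the cube at (8.5, 15) does not reach this height (z outside [6, 15]); After the difference (first − rest): starting from the r=8.5 sphere (75.57 mm²), the r=3.5 cylinder at (14, -4) misses the remaining region (no effect) — area = 75.57 mm². Checking containment: at z = 15.36 the cross-section extends beyond the z = 0.96 cross-section by about 29.38 mm².

part overhangs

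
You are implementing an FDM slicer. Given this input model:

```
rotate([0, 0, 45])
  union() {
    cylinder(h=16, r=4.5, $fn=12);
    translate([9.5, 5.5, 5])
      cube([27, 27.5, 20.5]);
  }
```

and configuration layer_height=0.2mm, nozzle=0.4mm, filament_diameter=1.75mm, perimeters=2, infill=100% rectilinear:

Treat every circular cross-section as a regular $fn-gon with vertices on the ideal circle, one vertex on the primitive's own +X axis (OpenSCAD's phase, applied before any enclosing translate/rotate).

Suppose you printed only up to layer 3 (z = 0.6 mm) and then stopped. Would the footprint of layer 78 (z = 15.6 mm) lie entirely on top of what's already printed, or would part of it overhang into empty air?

Compare the two slices. At z = 0.6: the r=4.5 cylinder gives a regular 12-gon of circumradius 4.5 (constant along its height) (area = (12/2)·4.500²·sin(360°/12) = 60.75 mm²); the cube at (9.5, 5.5) is not intersected at this z (z outside [5, 25.5]); Combining (union): only the r=4.5 cylinder is present, so the union is just that shape — area = 60.75 mm²; (rotated 45° about Z; rotation is an isometry so areas/perimeters/island counts are preserved). At z = 15.6: the r=4.5 cylinder contributes a regular 12-gon of circumradius 4.5 (area = (12/2)·4.500²·sin(360°/12) = 60.75 mm²); the 27×27.5 cube at (9.5, 5.5) contributes its full rectangle (area 742.50 mm²); Combining (union): the 2 present regions are separate (no shared area or edge), so areas and boundary lengths simply add and each stays a separate island — area = 803.25 mm²; (rotated 45° about Z; rotation is an isometry so areas/perimeters/island counts are preserved). Checking containment: at z = 15.6 the cross-section extends beyond the z = 0.6 cross-section by about 742.50 mm².

part overhangs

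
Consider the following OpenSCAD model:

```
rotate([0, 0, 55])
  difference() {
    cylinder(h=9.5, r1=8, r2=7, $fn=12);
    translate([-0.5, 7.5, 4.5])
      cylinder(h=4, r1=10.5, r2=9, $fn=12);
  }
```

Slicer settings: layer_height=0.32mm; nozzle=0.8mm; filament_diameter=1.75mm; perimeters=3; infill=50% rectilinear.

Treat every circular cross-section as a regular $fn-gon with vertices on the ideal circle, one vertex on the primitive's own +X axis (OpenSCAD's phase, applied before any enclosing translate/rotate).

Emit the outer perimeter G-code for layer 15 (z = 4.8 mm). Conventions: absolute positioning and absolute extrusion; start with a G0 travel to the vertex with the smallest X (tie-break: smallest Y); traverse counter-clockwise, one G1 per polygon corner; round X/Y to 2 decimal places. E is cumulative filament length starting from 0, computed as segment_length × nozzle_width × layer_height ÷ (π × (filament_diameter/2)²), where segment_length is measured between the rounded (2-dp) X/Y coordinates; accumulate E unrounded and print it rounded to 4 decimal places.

G0 X-4.46 Y-5.95 Z4.80
G1 X-4.30 Y-6.14 E0.0264
G1 X-0.65 Y-7.47 E0.4399
G1 X3.17 Y-6.79 E0.8529
G1 X6.14 Y-4.30 E1.2654
G1 X7.47 Y-0.65 E1.6788
G1 X6.79 Y3.17 E2.0918
G1 X4.30 Y6.14 E2.5043
G1 X3.30 Y6.50 E2.6174
G1 X3.92 Y2.99 E2.9968
G1 X2.08 Y-2.07 E3.5698
G1 X-2.04 Y-5.52 E4.1418
G1 X-4.46 Y-5.95 E4.4034

At z = 4.8 mm: the cone: at t=0.505 of its height the radius interpolates to r₁+(r₂−r₁)t = 7.495, giving a regular 12-gon of that circumradius; the cone at (-0.5, 7.5) contributes a regular 12-gon of circumradius 10.387 (interpolated between r1=10.5 and r2=9 at t=0.075); Taking the first minus the rest: starting from the cone, the cone at (-0.5, 7.5) partially overlaps it — only the 108.55 mm² overlap (of its 323.70 mm²) is removed, clipping the outline — 1 connected region; (rotated 55° about Z; rotation is an isometry so areas/perimeters/island counts are preserved). The outline is a single polygon with 12 vertices. Extrusion per mm of travel: 0.8 × 0.32 / (π × 0.875²) = 0.106432. Accumulating E over each segment gives final E = 4.4034.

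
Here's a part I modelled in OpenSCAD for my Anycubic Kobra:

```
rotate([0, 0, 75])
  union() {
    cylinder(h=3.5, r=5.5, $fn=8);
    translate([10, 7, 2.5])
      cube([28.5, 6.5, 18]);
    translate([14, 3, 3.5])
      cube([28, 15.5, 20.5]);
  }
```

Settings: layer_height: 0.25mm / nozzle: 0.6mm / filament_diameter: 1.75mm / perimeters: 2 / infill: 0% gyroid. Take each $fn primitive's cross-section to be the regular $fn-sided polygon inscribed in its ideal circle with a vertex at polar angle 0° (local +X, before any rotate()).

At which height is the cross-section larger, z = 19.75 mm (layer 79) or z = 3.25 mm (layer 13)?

Layer 79 (z = 19.75): the cylinder does not reach this height (z outside [0, 3.5]); the cube at (10, 7) is present — its section is the full 28.5×6.5 rectangle (area 185.25 mm²); the 28×15.5 cube at (14, 3) contributes its full rectangle (area 434.00 mm²); Merging all regions: the regions partially overlap — summed areas 619.25 mm² minus the doubly-counted overlap 159.25 mm² gives 460.00 mm² — area = 460.00 mm²; (whole slice rotated 75° about Z — lengths, areas and connectivity unchanged). So its area = 460.00 mm². Layer 13 (z = 3.25): the r=5.5 cylinder contributes a regular 8-gon of circumradius 5.5 (area = (8/2)·5.500²·sin(360°/8) = 85.56 mm²); the 28.5×6.5 cube at (10, 7) contributes its full rectangle (area 185.25 mm²); the cube at (14, 3) is absent (z outside [3.5, 24]); Combining (union): the 2 present regions are separate (no shared area or edge), so areas and boundary lengths simply add and each stays a separate island — area = 270.81 mm²; (rotated 75° about Z; rotation is an isometry so areas/perimeters/island counts are preserved). So its area = 270.81 mm². Layer 79 is larger (460.00 vs 270.81 mm²).

layer 79 (z = 19.75 mm)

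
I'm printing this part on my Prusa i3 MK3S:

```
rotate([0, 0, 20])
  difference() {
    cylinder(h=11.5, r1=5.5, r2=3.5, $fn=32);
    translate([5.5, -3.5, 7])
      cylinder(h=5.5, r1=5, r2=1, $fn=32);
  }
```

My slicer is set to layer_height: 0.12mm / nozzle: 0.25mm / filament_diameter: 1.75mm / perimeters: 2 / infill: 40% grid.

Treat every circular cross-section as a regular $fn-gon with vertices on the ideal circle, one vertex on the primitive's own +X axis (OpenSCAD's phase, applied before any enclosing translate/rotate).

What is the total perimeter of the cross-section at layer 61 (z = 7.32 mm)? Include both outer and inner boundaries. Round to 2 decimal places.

26.33 mm

At z = 7.32 mm: the cone contributes a regular 32-gon of circumradius 4.227 (interpolated between r1=5.5 and r2=3.5 at t=0.637) (perimeter = 2·32·4.227·sin(180°/32) = 26.52 mm); the cone at (5.5, -3.5): at t=0.058 of its height the radius interpolates to r₁+(r₂−r₁)t = 4.767, giving a regular 32-gon of that circumradius (perimeter = 2·32·4.767·sin(180°/32) = 29.91 mm); After the difference (first − rest): starting from the cone, the cone at (5.5, -3.5) partially overlaps it — only the 10.32 mm² overlap (of its 70.94 mm²) is removed, clipping the outline — boundary = 26.33 mm; (whole slice rotated 20° about Z — lengths, areas and connectivity unchanged). Overall, the cross-section is a single solid region. Total boundary length (outer) = 26.33 mm.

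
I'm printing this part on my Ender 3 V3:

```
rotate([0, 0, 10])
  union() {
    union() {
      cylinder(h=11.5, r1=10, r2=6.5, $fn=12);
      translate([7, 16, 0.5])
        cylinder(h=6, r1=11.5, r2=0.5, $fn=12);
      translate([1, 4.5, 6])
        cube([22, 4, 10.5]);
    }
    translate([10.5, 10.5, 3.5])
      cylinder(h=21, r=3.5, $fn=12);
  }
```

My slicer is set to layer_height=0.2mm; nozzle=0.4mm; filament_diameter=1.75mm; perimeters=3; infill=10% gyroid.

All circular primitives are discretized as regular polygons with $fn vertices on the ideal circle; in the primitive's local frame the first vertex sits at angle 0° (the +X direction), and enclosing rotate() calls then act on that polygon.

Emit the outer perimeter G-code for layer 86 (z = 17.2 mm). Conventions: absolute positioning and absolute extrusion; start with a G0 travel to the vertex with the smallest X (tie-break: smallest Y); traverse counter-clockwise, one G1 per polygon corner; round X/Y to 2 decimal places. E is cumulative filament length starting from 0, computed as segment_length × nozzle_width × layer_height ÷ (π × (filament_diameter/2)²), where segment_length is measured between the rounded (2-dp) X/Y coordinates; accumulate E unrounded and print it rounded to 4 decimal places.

G0 X5.07 Y11.56 Z17.20
G1 X5.84 Y9.91 E0.0606
G1 X7.32 Y8.87 E0.1207
G1 X9.12 Y8.72 E0.1808
G1 X10.77 Y9.48 E0.2412
G1 X11.81 Y10.97 E0.3017
G1 X11.96 Y12.77 E0.3617
G1 X11.20 Y14.41 E0.4219
G1 X9.71 Y15.45 E0.4823
G1 X7.91 Y15.61 E0.5424
G1 X6.27 Y14.84 E0.6027
G1 X5.23 Y13.36 E0.6628
G1 X5.07 Y11.56 E0.7229

At z = 17.2 mm: the cone is not intersected at this z (z outside [0, 11.5]); the cone at (7, 16) is absent (z outside [0.5, 6.5]); the cube at (1, 4.5) is not intersected at this z (z outside [6, 16.5]); Merging all regions: nothing is present at this height; the cylinder at (10.5, 10.5): section is a regular 12-gon, circumradius r=3.5; Merging all regions: only the r=3.5 cylinder at (10.5, 10.5) is present, so the union is just that shape — 1 connected region; (whole slice rotated 10° about Z — lengths, areas and connectivity unchanged). The outline is a single polygon with 12 vertices. Extrusion per mm of travel: 0.4 × 0.2 / (π × 0.875²) = 0.033260. Accumulating E over each segment gives final E = 0.7229.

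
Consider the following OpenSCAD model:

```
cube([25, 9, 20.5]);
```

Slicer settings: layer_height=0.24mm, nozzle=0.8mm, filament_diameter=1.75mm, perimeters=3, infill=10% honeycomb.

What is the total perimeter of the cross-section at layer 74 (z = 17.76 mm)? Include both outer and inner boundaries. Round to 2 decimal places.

At z = 17.76 mm: the cube is present — its section is the full 25×9 rectangle (perimeter 68.00 mm). Overall, the cross-section is a single solid region. Total boundary length (outer) = 68.00 mm.

68.00 mm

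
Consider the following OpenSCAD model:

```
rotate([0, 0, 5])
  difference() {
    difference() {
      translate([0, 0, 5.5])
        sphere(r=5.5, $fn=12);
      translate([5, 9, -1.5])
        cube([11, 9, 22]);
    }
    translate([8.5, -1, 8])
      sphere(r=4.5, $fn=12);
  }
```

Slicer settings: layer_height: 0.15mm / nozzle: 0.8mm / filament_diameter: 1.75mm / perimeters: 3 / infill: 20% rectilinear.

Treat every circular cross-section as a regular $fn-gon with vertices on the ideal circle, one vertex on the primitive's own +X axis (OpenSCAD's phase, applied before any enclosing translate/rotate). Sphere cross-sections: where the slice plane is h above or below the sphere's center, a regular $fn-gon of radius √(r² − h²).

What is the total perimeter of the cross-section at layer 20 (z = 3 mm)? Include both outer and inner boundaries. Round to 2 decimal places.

At z = 3 mm: the sphere: section is a regular 12-gon, circumradius = √(r²−h²) = √(5.5²−2.5²) = 4.899 (perimeter = 2·12·4.899·sin(180°/12) = 30.43 mm); the cube at (5, 9) is present — its section is the full 11×9 rectangle (perimeter 40.00 mm); After the difference (first − rest): starting from the r=5.5 sphere, the 11×9 cube at (5, 9) misses the remaining region (no effect) — boundary = 30.43 mm; the sphere at (8.5, -1) is not intersected at this z (|z−center|=5.000 > r=4.5); After the difference (first − rest): none of the subtracted shapes is present at this height, so that combined region is unchanged — boundary = 30.43 mm; (whole slice rotated 5° about Z — lengths, areas and connectivity unchanged). Overall, the cross-section is a single solid region. Total boundary length (outer) = 30.43 mm.

30.43 mm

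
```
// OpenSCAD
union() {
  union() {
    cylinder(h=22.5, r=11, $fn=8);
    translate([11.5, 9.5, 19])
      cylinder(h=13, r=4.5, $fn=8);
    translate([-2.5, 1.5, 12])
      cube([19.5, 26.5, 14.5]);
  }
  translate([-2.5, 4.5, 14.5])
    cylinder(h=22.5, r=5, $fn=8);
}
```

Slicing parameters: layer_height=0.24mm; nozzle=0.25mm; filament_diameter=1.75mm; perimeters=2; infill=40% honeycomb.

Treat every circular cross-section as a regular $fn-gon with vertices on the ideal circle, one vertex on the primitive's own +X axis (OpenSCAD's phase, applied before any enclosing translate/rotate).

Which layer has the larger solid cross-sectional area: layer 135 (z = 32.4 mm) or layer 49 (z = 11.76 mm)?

layer 49 (z = 11.76 mm)

Layer 135 (z = 32.4): the cylinder is absent (z outside [0, 22.5]); the cylinder at (11.5, 9.5) does not reach this height (z outside [19, 32]); the cube at (-2.5, 1.5) is absent (z outside [12, 26.5]); Taking the union: nothing is present at this height; the r=5 cylinder at (-2.5, 4.5) gives a regular 8-gon of circumradius 5 (constant along its height) (area = (8/2)·5.000²·sin(360°/8) = 70.71 mm²); Merging all regions: only the r=5 cylinder at (-2.5, 4.5) is present, so the union is just that shape — area = 70.71 mm². So its area = 70.71 mm². Layer 49 (z = 11.76): the cylinder: section is a regular 8-gon, circumradius r=11 (area = (8/2)·11.000²·sin(360°/8) = 342.24 mm²); the cylinder at (11.5, 9.5) is absent (z outside [19, 32]); the cube at (-2.5, 1.5) is not intersected at this z (z outside [12, 26.5]); Combining (union): only the r=11 cylinder is present, so the union is just that shape — area = 342.24 mm²; the cylinder at (-2.5, 4.5) is absent (z outside [14.5, 37]); Combining (union): only that combined region is present, so the union is just that shape — area = 342.24 mm². So its area = 342.24 mm². Layer 49 is larger (342.24 vs 70.71 mm²).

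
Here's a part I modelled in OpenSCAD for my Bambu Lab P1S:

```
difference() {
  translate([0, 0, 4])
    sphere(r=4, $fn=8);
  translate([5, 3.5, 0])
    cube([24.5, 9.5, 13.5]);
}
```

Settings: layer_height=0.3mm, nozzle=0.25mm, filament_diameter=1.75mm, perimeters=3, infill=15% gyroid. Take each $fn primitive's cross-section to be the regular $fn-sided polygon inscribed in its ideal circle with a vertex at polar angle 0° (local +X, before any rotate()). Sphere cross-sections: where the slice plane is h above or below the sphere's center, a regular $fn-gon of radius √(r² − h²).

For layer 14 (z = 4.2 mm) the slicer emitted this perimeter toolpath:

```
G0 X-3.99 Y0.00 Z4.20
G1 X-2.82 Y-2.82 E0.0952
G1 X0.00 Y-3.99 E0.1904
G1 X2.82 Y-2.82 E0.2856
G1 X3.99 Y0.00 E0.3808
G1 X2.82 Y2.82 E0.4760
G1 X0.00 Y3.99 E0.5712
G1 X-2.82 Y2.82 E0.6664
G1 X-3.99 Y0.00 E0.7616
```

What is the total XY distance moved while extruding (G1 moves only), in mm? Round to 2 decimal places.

24.42 mm

Sum the Euclidean lengths of each G1 segment: total = 24.42 mm.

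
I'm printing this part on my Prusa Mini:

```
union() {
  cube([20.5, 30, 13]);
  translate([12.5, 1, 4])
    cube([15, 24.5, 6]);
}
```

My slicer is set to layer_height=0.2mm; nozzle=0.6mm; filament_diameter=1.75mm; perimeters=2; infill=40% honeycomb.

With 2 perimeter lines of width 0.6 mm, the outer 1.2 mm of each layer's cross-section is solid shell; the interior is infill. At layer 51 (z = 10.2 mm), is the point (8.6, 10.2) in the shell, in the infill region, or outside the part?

infill

At z = 10.2 mm: the 20.5×30 cube contributes its full rectangle; the cube at (12.5, 1) is absent (z outside [4, 10]); Merging all regions: only the 20.5×30 cube is present, so the union is just that shape — 1 connected region. Overall, the cross-section is a single solid region. The nearest boundary edge runs (0.00, 30.00)→(0.00, 0.00); distance from the point to it = 8.60 mm. The point is inside the cross-section and 8.60 mm from the nearest boundary — more than the 1.2 mm shell width (2 × 0.6), so it's in the infill interior.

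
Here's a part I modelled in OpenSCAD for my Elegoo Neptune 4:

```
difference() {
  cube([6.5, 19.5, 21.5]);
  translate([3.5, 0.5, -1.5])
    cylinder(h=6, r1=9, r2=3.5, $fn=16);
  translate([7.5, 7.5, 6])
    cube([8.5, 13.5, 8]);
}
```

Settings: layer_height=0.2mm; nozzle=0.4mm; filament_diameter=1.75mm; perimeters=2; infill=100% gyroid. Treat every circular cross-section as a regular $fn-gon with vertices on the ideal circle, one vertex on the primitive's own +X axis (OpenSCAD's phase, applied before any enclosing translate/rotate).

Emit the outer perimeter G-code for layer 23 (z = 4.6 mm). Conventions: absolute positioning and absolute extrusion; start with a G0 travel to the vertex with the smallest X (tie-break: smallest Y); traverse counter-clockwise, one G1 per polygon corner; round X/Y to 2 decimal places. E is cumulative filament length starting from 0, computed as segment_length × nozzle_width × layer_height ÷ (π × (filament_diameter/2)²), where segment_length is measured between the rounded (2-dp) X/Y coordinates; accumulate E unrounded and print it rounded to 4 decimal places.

At z = 4.6 mm: the cube (footprint 6.5×19.5) is included at this height; the cone at (3.5, 0.5) is absent (z outside [-1.5, 4.5]); the cube at (7.5, 7.5) does not reach this height (z outside [6, 14]); After the difference (first − rest): none of the subtracted shapes is present at this height, so the 6.5×19.5 cube is unchanged — 1 connected region. The outline is a single polygon with 4 vertices. Extrusion per mm of travel: 0.4 × 0.2 / (π × 0.875²) = 0.033260. Accumulating E over each segment gives final E = 1.7295.

G0 X0.00 Y0.00 Z4.60
G1 X6.50 Y0.00 E0.2162
G1 X6.50 Y19.50 E0.8648
G1 X0.00 Y19.50 E1.0810
G1 X0.00 Y0.00 E1.7295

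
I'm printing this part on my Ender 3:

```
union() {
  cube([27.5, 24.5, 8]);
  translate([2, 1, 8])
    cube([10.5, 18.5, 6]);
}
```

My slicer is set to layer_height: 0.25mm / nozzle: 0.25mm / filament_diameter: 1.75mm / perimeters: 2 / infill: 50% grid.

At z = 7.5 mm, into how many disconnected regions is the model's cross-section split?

At z = 7.5 mm: the 27.5×24.5 cube contributes its full rectangle; the cube at (2, 1) is not intersected at this z (z outside [8, 14]); Combining (union): only the 27.5×24.5 cube is present, so the union is just that shape — 1 connected region. The result has 1 disconnected region.

1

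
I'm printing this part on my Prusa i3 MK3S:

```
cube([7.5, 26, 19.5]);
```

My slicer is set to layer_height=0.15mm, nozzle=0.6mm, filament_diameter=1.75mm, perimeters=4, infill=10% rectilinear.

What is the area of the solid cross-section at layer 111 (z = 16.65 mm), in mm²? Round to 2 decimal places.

At z = 16.65 mm: the 7.5×26 cube contributes its full rectangle (area 195.00 mm²). Overall, the cross-section is a single solid region. Net area = 195.00 mm².

195.00 mm²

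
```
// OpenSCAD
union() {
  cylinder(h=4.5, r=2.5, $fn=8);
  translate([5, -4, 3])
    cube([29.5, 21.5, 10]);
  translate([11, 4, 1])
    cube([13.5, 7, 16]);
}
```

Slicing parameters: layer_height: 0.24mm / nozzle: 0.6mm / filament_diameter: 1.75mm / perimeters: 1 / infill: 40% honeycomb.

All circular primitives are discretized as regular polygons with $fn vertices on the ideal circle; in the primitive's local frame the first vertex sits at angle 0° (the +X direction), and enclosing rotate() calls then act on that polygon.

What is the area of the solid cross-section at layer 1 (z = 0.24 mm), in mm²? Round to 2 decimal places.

At z = 0.24 mm: the r=2.5 cylinder contributes a regular 8-gon of circumradius 2.5 (area = (8/2)·2.500²·sin(360°/8) = 17.68 mm²); the cube at (5, -4) is not intersected at this z (z outside [3, 13]); the cube at (11, 4) does not reach this height (z outside [1, 17]); Merging all regions: only the r=2.5 cylinder is present, so the union is just that shape — area = 17.68 mm². Overall, the cross-section is a single solid region. Net area = 17.68 mm².

17.68 mm²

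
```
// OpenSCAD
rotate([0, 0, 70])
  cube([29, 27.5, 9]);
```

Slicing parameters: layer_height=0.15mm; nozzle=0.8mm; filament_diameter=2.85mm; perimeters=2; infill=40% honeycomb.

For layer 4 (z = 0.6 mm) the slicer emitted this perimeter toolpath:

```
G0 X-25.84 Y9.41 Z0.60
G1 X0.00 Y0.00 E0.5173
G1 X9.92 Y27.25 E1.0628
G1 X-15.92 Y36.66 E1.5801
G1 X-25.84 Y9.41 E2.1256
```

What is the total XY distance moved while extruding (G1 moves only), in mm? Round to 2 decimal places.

113.00 mm

Sum the Euclidean lengths of each G1 segment: total = 113.00 mm.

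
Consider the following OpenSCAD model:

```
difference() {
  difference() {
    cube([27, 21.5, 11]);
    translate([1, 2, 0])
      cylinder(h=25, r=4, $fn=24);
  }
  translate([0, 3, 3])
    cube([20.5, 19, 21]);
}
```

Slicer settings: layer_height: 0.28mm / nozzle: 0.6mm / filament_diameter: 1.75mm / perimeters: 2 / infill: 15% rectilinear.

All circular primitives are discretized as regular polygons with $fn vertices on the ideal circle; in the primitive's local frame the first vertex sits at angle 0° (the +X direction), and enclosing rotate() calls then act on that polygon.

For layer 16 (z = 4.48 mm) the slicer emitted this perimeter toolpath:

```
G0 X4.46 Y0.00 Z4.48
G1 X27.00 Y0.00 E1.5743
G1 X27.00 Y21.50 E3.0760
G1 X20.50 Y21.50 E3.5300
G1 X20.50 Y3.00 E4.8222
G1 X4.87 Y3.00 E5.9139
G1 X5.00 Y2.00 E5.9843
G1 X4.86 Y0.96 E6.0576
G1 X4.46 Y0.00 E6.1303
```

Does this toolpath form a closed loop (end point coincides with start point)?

Start point (G0): (4.46, 0.00). End point (last G1): the path returns to the start — closed.

yes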